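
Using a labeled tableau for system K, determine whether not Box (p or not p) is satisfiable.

1. not Box (p or not p), 0
2. not (p or not p), 1
3. not p, 1
4. p, 1
Accessibility: 0R1
Branch closes: p and not p both at 1.
(One branch shown.) All branches close.

Unsatisfiable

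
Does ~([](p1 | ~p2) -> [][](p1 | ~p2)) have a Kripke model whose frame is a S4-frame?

Unsatisfiable

1. ~([](p1 | ~p2) -> [][](p1 | ~p2)), w0
2. [](p1 | ~p2), w0
3. ~[][](p1 | ~p2), w0
4. p1 | ~p2, w0
5. ~p2, w0
6. ~[](p1 | ~p2), w1
7. p1 | ~p2, w1
8. ~p2, w1
9. ~(p1 | ~p2), w2
10. ~p1, w2
11. p2, w2
12. p1 | ~p2, w2
13. ~p2, w2
Accessibility: w0Rw0, w0Rw1, w0Rw2, w1Rw1, w1Rw2, w2Rw2
Branch closes: p2 and ~p2 both at w2.
All branches of the tableau close; one closing branch shown above.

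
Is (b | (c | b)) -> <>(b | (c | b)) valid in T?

Yes, valid

Tableau for the negation ~((b | (c | b)) -> <>(b | (c | b))):
1. ~((b | (c | b)) -> <>(b | (c | b))), 0
2. b | (c | b), 0   [~->-rule on 1]
3. ~<>(b | (c | b)), 0   [~->-rule on 1]
4. ~(b | (c | b)), 0   [~<>-rule on 3 via 0R0]
5. ~b, 0   [~|-rule on 4]
6. ~(c | b), 0   [~|-rule on 4]
7. ~c, 0   [~|-rule on 6]
8. c | b, 0   [|-rule on 2 (branches; this branch)]
9. b, 0   [|-rule on 8 (branches; this branch)]
Accessibility: 0R0
Branch closes: b and ~b both at 0.
Every branch of the negation's tableau closes; the branch above is one of them.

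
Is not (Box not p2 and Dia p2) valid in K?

Valid in K

Tableau for the negation Box not p2 and Dia p2:
1. Box not p2 and Dia p2, 0
2. Box not p2, 0   [and-rule on 1]
3. Dia p2, 0   [and-rule on 1]
4. p2, 1   [Dia-rule on 3: fresh world 1, 0R1]
5. not p2, 1   [Box-rule on 2 via 0R1]
Accessibility: 0R1
Branch closes: p2 and not p2 both at 1.
All branches of the negation close; one closing branch shown above.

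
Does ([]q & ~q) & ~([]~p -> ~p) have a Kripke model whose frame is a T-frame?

1. ([]q & ~q) & ~([]~p -> ~p), u
2. []q & ~q, u
3. ~([]~p -> ~p), u
4. []q, u
5. ~q, u
6. []~p, u
7. p, u
8. q, u
Accessibility: uRu
Branch closes: q and ~q both at u.
(One branch shown.) All branches close.

No, unsatisfiable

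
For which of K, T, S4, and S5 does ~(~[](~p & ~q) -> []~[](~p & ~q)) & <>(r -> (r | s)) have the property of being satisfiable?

S5-tableau for the formula:
1. ~(~[](~p & ~q) -> []~[](~p & ~q)) & <>(r -> (r | s)), u
2. ~(~[](~p & ~q) -> []~[](~p & ~q)), u   [&-rule on 1]
3. <>(r -> (r | s)), u   [&-rule on 1]
4. ~[](~p & ~q), u   [~->-rule on 2]
5. ~[]~[](~p & ~q), u   [~->-rule on 2]
6. r -> (r | s), v   [<>-rule on 3: fresh world v, uRv]
7. r | s, v   [->-rule on 6 (branches; this branch)]
8. s, v   [|-rule on 7 (branches; this branch)]
9. ~(~p & ~q), w   [~[]-rule on 4: fresh world w, uRw]
10. q, w   [~&-rule on 9 (branches; this branch)]
11. [](~p & ~q), x   [~[]-rule on 5: fresh world x, uRx]
12. ~p & ~q, u   [[]-rule on 11 via xRu]
13. ~p, u   [&-rule on 12]
14. ~q, u   [&-rule on 12]
15. ~p & ~q, v   [[]-rule on 11 via xRv]
16. ~p, v   [&-rule on 15]
17. ~q, v   [&-rule on 15]
18. ~p & ~q, w   [[]-rule on 11 via xRw]
19. ~p, w   [&-rule on 18]
20. ~q, w   [&-rule on 18]
Accessibility: uRu, uRv, uRw, uRx, vRu, vRv, vRw, vRx, wRu, wRv, wRw, wRx, xRu, xRv, xRw, xRx
Branch closes: q and ~q both at w.
Every branch closes (one shown): unsatisfiable in S5.
S4-tableau for the formula:
1. ~(~[](~p & ~q) -> []~[](~p & ~q)) & <>(r -> (r | s)), u
2. ~(~[](~p & ~q) -> []~[](~p & ~q)), u   [&-rule on 1]
3. <>(r -> (r | s)), u   [&-rule on 1]
4. ~[](~p & ~q), u   [~->-rule on 2]
5. ~[]~[](~p & ~q), u   [~->-rule on 2]
6. r -> (r | s), v   [<>-rule on 3: fresh world v, uRv]
7. r | s, v   [->-rule on 6 (branches; this branch)]
8. s, v   [|-rule on 7 (branches; this branch)]
9. ~(~p & ~q), w   [~[]-rule on 4: fresh world w, uRw]
10. q, w   [~&-rule on 9 (branches; this branch)]
11. [](~p & ~q), x   [~[]-rule on 5: fresh world x, uRx]
12. ~p & ~q, x   [[]-rule on 11 via xRx]
13. ~p, x   [&-rule on 12]
14. ~q, x   [&-rule on 12]
Accessibility: uRu, uRv, uRw, uRx, vRv, wRw, xRx
Complete open branch: satisfiable in S4, hence also in K, T (this S4-model is also a K-model and a T-model).

K, T, S4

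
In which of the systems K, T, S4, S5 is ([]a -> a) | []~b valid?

T, S4, S5

K-tableau for the negation ~(([]a -> a) | []~b):
1. ~(([]a -> a) | []~b), w0
2. ~([]a -> a), w0
3. ~[]~b, w0
4. []a, w0
5. ~a, w0
6. b, w1
7. a, w1
Accessibility: w0Rw1
Complete open branch: countermodel on a K-frame, so not valid in K.
T-tableau for the negation ~(([]a -> a) | []~b):
1. ~(([]a -> a) | []~b), w0
2. ~([]a -> a), w0
3. ~[]~b, w0
4. []a, w0
5. ~a, w0
6. a, w0
Accessibility: w0Rw0
Branch closes: a and ~a both at w0.
Every branch closes (one shown): valid in T, hence also in S4, S5 (every theorem of T is a theorem of S4 and S5).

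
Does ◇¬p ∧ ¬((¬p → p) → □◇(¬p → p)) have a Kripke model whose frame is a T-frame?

1. ◇¬p ∧ ¬((¬p → p) → □◇(¬p → p)), 0
2. ◇¬p, 0
3. ¬((¬p → p) → □◇(¬p → p)), 0
4. ¬p → p, 0
5. ¬□◇(¬p → p), 0
6. p, 0
7. ¬p, 1
8. ¬◇(¬p → p), 2
9. ¬(¬p → p), 2
10. ¬p, 2
Accessibility: 0R0, 0R1, 0R2, 1R1, 2R2

Satisfiable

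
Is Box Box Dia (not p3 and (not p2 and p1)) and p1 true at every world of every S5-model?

Not valid

Tableau for the negation not (Box Box Dia (not p3 and (not p2 and p1)) and p1):
1. not (Box Box Dia (not p3 and (not p2 and p1)) and p1), 0
2. not p1, 0
Accessibility: 0R0
The negation has an open branch (countermodel exists).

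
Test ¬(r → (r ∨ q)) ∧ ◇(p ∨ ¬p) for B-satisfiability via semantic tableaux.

1. ¬(r → (r ∨ q)) ∧ ◇(p ∨ ¬p), u
2. ¬(r → (r ∨ q)), u
3. ◇(p ∨ ¬p), u
4. r, u
5. ¬(r ∨ q), u
6. ¬r, u
7. ¬q, u
Accessibility: uRu
Branch closes: r and ¬r both at u.
Every branch closes; the branch above is one of them.

Unsatisfiable (every branch closes)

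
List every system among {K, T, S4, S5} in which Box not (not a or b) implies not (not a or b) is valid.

T, S4, S5

K-tableau for the negation not (Box not (not a or b) implies not (not a or b)):
1. not (Box not (not a or b) implies not (not a or b)), w0
2. Box not (not a or b), w0   [neg-implies-rule on 1]
3. not a or b, w0   [neg-implies-rule on 1]
4. b, w0   [or-rule on 3 (branches; this branch)]
Complete open branch: countermodel on a K-frame, so not valid in K.
T-tableau for the negation not (Box not (not a or b) implies not (not a or b)):
1. not (Box not (not a or b) implies not (not a or b)), w0
2. Box not (not a or b), w0   [neg-implies-rule on 1]
3. not a or b, w0   [neg-implies-rule on 1]
4. not (not a or b), w0   [Box-rule on 2 via w0Rw0]
5. a, w0   [neg-or-rule on 4]
6. not b, w0   [neg-or-rule on 4]
7. b, w0   [or-rule on 3 (branches; this branch)]
Accessibility: w0Rw0
Branch closes: b and not b both at w0.
Every branch closes (one shown): valid in T, hence also in S4, S5 (every theorem of T is a theorem of S4 and S5).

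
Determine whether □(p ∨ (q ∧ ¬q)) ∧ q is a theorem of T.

Tableau for the negation ¬(□(p ∨ (q ∧ ¬q)) ∧ q):
1. ¬(□(p ∨ (q ∧ ¬q)) ∧ q), u
2. ¬q, u   [¬∧-rule on 1 (branches; this branch)]
Accessibility: uRu
The negation has an open branch (countermodel exists).

Invalid (countermodel exists)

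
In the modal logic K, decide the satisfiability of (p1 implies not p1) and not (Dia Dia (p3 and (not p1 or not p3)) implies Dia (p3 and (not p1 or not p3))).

Satisfiable (open branch found)

1. (p1 implies not p1) and not (Dia Dia (p3 and (not p1 or not p3)) implies Dia (p3 and (not p1 or not p3))), 0
2. p1 implies not p1, 0
3. not (Dia Dia (p3 and (not p1 or not p3)) implies Dia (p3 and (not p1 or not p3))), 0
4. Dia Dia (p3 and (not p1 or not p3)), 0
5. not Dia (p3 and (not p1 or not p3)), 0
6. not p1, 0
7. Dia (p3 and (not p1 or not p3)), 1
8. not (p3 and (not p1 or not p3)), 1
9. not (not p1 or not p3), 1
10. p1, 1
11. p3, 1
12. p3 and (not p1 or not p3), 2
13. p3, 2
14. not p1 or not p3, 2
15. not p1, 2
Accessibility: 0R1, 1R2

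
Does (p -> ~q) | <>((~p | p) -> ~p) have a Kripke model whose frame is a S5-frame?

Satisfiable

1. (p -> ~q) | <>((~p | p) -> ~p), w0
2. <>((~p | p) -> ~p), w0
3. (~p | p) -> ~p, w1
4. ~p, w1
Accessibility: w0Rw0, w0Rw1, w1Rw0, w1Rw1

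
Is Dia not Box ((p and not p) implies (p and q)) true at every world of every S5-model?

Tableau for the negation not Dia not Box ((p and not p) implies (p and q)):
1. not Dia not Box ((p and not p) implies (p and q)), u
2. Box ((p and not p) implies (p and q)), u
3. (p and not p) implies (p and q), u
4. p and q, u
5. p, u
6. q, u
Accessibility: uRu
The negation has an open branch (countermodel exists).

Not valid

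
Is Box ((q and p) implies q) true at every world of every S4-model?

Valid

Tableau for the negation not Box ((q and p) implies q):
1. not Box ((q and p) implies q), 0
2. not ((q and p) implies q), 1
3. q and p, 1
4. not q, 1
5. q, 1
6. p, 1
Accessibility: 0R0, 0R1, 1R1
Branch closes: q and not q both at 1.
Every branch of the negation's tableau closes; the branch above is one of them.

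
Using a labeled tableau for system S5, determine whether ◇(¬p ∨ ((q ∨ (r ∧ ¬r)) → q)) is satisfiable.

1. ◇(¬p ∨ ((q ∨ (r ∧ ¬r)) → q)), w0
2. ¬p ∨ ((q ∨ (r ∧ ¬r)) → q), w1   [◇-rule on 1: fresh world w1, w0Rw1]
3. (q ∨ (r ∧ ¬r)) → q, w1   [∨-rule on 2 (branches; this branch)]
4. q, w1   [→-rule on 3 (branches; this branch)]
Accessibility: w0Rw0, w0Rw1, w1Rw0, w1Rw1

Satisfiable (open branch found)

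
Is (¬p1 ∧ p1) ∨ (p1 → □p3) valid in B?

Tableau for the negation ¬((¬p1 ∧ p1) ∨ (p1 → □p3)):
1. ¬((¬p1 ∧ p1) ∨ (p1 → □p3)), 0
2. ¬(¬p1 ∧ p1), 0   [¬∨-rule on 1]
3. ¬(p1 → □p3), 0   [¬∨-rule on 1]
4. p1, 0   [¬→-rule on 3]
5. ¬□p3, 0   [¬→-rule on 3]
6. ¬p3, 1   [¬□-rule on 5: fresh world 1, 0R1]
Accessibility: 0R0, 0R1, 1R0, 1R1
The negation has an open branch (countermodel exists).

Not valid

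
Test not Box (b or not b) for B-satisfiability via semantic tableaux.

No, unsatisfiable

1. not Box (b or not b), u
2. not (b or not b), v   [neg-Box-rule on 1: fresh world v, uRv]
3. not b, v   [neg-or-rule on 2]
4. b, v   [neg-or-rule on 2]
Accessibility: uRu, uRv, vRu, vRv
Branch closes: b and not b both at v.
Every branch closes; the branch above is one of them.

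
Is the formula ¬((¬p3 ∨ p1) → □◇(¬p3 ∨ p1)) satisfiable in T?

Satisfiable (open branch found)

1. ¬((¬p3 ∨ p1) → □◇(¬p3 ∨ p1)), 0
2. ¬p3 ∨ p1, 0
3. ¬□◇(¬p3 ∨ p1), 0
4. p1, 0
5. ¬◇(¬p3 ∨ p1), 1
6. ¬(¬p3 ∨ p1), 1
7. p3, 1
8. ¬p1, 1
Accessibility: 0R0, 0R1, 1R1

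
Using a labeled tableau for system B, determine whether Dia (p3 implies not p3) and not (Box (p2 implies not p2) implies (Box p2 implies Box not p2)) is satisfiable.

1. Dia (p3 implies not p3) and not (Box (p2 implies not p2) implies (Box p2 implies Box not p2)), u
2. Dia (p3 implies not p3), u
3. not (Box (p2 implies not p2) implies (Box p2 implies Box not p2)), u
4. Box (p2 implies not p2), u
5. not (Box p2 implies Box not p2), u
6. Box p2, u
7. not Box not p2, u
8. p2 implies not p2, u
9. p2, u
10. not p2, u
Accessibility: uRu
Branch closes: p2 and not p2 both at u.
Every branch closes; the branch above is one of them.

No, unsatisfiable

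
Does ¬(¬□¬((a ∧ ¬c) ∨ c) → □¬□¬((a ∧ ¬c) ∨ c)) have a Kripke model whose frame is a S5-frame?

Unsatisfiable

1. ¬(¬□¬((a ∧ ¬c) ∨ c) → □¬□¬((a ∧ ¬c) ∨ c)), u
2. ¬□¬((a ∧ ¬c) ∨ c), u   [¬→-rule on 1]
3. ¬□¬□¬((a ∧ ¬c) ∨ c), u   [¬→-rule on 1]
4. (a ∧ ¬c) ∨ c, v   [¬□-rule on 2: fresh world v, uRv]
5. a ∧ ¬c, v   [∨-rule on 4 (branches; this branch)]
6. a, v   [∧-rule on 5]
7. ¬c, v   [∧-rule on 5]
8. □¬((a ∧ ¬c) ∨ c), w   [¬□-rule on 3: fresh world w, uRw]
9. ¬((a ∧ ¬c) ∨ c), u   [□-rule on 8 via wRu]
10. ¬(a ∧ ¬c), u   [¬∨-rule on 9]
11. ¬c, u   [¬∨-rule on 9]
12. ¬((a ∧ ¬c) ∨ c), v   [□-rule on 8 via wRv]
13. ¬(a ∧ ¬c), v   [¬∨-rule on 12]
14. ¬((a ∧ ¬c) ∨ c), w   [□-rule on 8 via wRw]
15. ¬(a ∧ ¬c), w   [¬∨-rule on 14]
16. ¬c, w   [¬∨-rule on 14]
17. ¬a, u   [¬∧-rule on 10 (branches; this branch)]
18. c, v   [¬∧-rule on 13 (branches; this branch)]
Accessibility: uRu, uRv, uRw, vRu, vRv, vRw, wRu, wRv, wRw
Branch closes: c and ¬c both at v.
(One branch shown.) All branches close.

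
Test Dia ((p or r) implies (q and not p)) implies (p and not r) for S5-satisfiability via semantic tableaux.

1. Dia ((p or r) implies (q and not p)) implies (p and not r), 0
2. p and not r, 0
3. p, 0
4. not r, 0
Accessibility: 0R0

Satisfiable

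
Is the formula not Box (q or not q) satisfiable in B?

1. not Box (q or not q), u
2. not (q or not q), v   [neg-Box-rule on 1: fresh world v, uRv]
3. not q, v   [neg-or-rule on 2]
4. q, v   [neg-or-rule on 2]
Accessibility: uRu, uRv, vRu, vRv
Branch closes: q and not q both at v.
(One branch shown.) All branches close.

Unsatisfiable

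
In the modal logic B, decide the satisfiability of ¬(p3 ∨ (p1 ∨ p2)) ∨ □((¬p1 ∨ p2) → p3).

1. ¬(p3 ∨ (p1 ∨ p2)) ∨ □((¬p1 ∨ p2) → p3), 0
2. □((¬p1 ∨ p2) → p3), 0
3. (¬p1 ∨ p2) → p3, 0
4. p3, 0
Accessibility: 0R0

Satisfiable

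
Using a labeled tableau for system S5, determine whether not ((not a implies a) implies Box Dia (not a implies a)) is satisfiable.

1. not ((not a implies a) implies Box Dia (not a implies a)), u
2. not a implies a, u
3. not Box Dia (not a implies a), u
4. a, u
5. not Dia (not a implies a), v
6. not (not a implies a), u
7. not a, u
Accessibility: uRu, uRv, vRu, vRv
Branch closes: a and not a both at u.
All branches of the tableau close; one closing branch shown above.

Unsatisfiable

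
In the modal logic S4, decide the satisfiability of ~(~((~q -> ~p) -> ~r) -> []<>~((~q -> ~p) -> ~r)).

1. ~(~((~q -> ~p) -> ~r) -> []<>~((~q -> ~p) -> ~r)), 0
2. ~((~q -> ~p) -> ~r), 0   [~->-rule on 1]
3. ~[]<>~((~q -> ~p) -> ~r), 0   [~->-rule on 1]
4. ~q -> ~p, 0   [~->-rule on 2]
5. r, 0   [~->-rule on 2]
6. ~p, 0   [->-rule on 4 (branches; this branch)]
7. ~<>~((~q -> ~p) -> ~r), 1   [~[]-rule on 3: fresh world 1, 0R1]
8. (~q -> ~p) -> ~r, 1   [~<>-rule on 7 via 1R1]
9. ~r, 1   [->-rule on 8 (branches; this branch)]
Accessibility: 0R0, 0R1, 1R1

Satisfiable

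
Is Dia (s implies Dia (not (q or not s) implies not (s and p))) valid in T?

Tableau for the negation not Dia (s implies Dia (not (q or not s) implies not (s and p))):
1. not Dia (s implies Dia (not (q or not s) implies not (s and p))), 0
2. not (s implies Dia (not (q or not s) implies not (s and p))), 0
3. s, 0
4. not Dia (not (q or not s) implies not (s and p)), 0
5. not (not (q or not s) implies not (s and p)), 0
6. not (q or not s), 0
7. s and p, 0
8. not q, 0
9. p, 0
Accessibility: 0R0
The negation has an open branch (countermodel exists).

Invalid (countermodel exists)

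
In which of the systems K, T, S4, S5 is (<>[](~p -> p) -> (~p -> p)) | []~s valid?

S5

S5-tableau for the negation ~((<>[](~p -> p) -> (~p -> p)) | []~s):
1. ~((<>[](~p -> p) -> (~p -> p)) | []~s), w0
2. ~(<>[](~p -> p) -> (~p -> p)), w0
3. ~[]~s, w0
4. <>[](~p -> p), w0
5. ~(~p -> p), w0
6. ~p, w0
7. s, w1
8. [](~p -> p), w2
9. ~p -> p, w0
10. ~p -> p, w1
11. ~p -> p, w2
12. p, w0
Accessibility: w0Rw0, w0Rw1, w0Rw2, w1Rw0, w1Rw1, w1Rw2, w2Rw0, w2Rw1, w2Rw2
Branch closes: p and ~p both at w0.
Every branch closes (one shown): valid in S5.
S4-tableau for the negation ~((<>[](~p -> p) -> (~p -> p)) | []~s):
1. ~((<>[](~p -> p) -> (~p -> p)) | []~s), w0
2. ~(<>[](~p -> p) -> (~p -> p)), w0
3. ~[]~s, w0
4. <>[](~p -> p), w0
5. ~(~p -> p), w0
6. ~p, w0
7. s, w1
8. [](~p -> p), w2
9. ~p -> p, w2
10. p, w2
Accessibility: w0Rw0, w0Rw1, w0Rw2, w1Rw1, w2Rw2
Complete open branch: countermodel on an S4-frame, so not valid in S4, nor in K, T (the same frame is also a K-frame and a T-frame).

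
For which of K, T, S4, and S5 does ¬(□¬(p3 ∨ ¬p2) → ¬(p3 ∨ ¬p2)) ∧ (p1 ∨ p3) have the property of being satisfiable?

T-tableau for the formula:
1. ¬(□¬(p3 ∨ ¬p2) → ¬(p3 ∨ ¬p2)) ∧ (p1 ∨ p3), w0
2. ¬(□¬(p3 ∨ ¬p2) → ¬(p3 ∨ ¬p2)), w0   [∧-rule on 1]
3. p1 ∨ p3, w0   [∧-rule on 1]
4. □¬(p3 ∨ ¬p2), w0   [¬→-rule on 2]
5. p3 ∨ ¬p2, w0   [¬→-rule on 2]
6. ¬(p3 ∨ ¬p2), w0   [□-rule on 4 via w0Rw0]
7. ¬p3, w0   [¬∨-rule on 6]
8. p2, w0   [¬∨-rule on 6]
9. p1, w0   [∨-rule on 3 (branches; this branch)]
10. ¬p2, w0   [∨-rule on 5 (branches; this branch)]
Accessibility: w0Rw0
Branch closes: p2 and ¬p2 both at w0.
Every branch closes (one shown): unsatisfiable in T, hence also in S4, S5 (every S4/S5-frame is a T-frame).
K-tableau for the formula:
1. ¬(□¬(p3 ∨ ¬p2) → ¬(p3 ∨ ¬p2)) ∧ (p1 ∨ p3), w0
2. ¬(□¬(p3 ∨ ¬p2) → ¬(p3 ∨ ¬p2)), w0   [∧-rule on 1]
3. p1 ∨ p3, w0   [∧-rule on 1]
4. □¬(p3 ∨ ¬p2), w0   [¬→-rule on 2]
5. p3 ∨ ¬p2, w0   [¬→-rule on 2]
6. p3, w0   [∨-rule on 3 (branches; this branch)]
7. ¬p2, w0   [∨-rule on 5 (branches; this branch)]
Complete open branch: satisfiable in K.

K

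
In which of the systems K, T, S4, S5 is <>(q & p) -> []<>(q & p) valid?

S4-tableau for the negation ~(<>(q & p) -> []<>(q & p)):
1. ~(<>(q & p) -> []<>(q & p)), w0
2. <>(q & p), w0   [~->-rule on 1]
3. ~[]<>(q & p), w0   [~->-rule on 1]
4. q & p, w1   [<>-rule on 2: fresh world w1, w0Rw1]
5. q, w1   [&-rule on 4]
6. p, w1   [&-rule on 4]
7. ~<>(q & p), w2   [~[]-rule on 3: fresh world w2, w0Rw2]
8. ~(q & p), w2   [~<>-rule on 7 via w2Rw2]
9. ~p, w2   [~&-rule on 8 (branches; this branch)]
Accessibility: w0Rw0, w0Rw1, w0Rw2, w1Rw1, w2Rw2
Complete open branch: countermodel on an S4-frame, so not valid in S4, nor in K, T (the same frame is also a K-frame and a T-frame).
S5-tableau for the negation ~(<>(q & p) -> []<>(q & p)):
1. ~(<>(q & p) -> []<>(q & p)), w0
2. <>(q & p), w0   [~->-rule on 1]
3. ~[]<>(q & p), w0   [~->-rule on 1]
4. q & p, w1   [<>-rule on 2: fresh world w1, w0Rw1]
5. q, w1   [&-rule on 4]
6. p, w1   [&-rule on 4]
7. ~<>(q & p), w2   [~[]-rule on 3: fresh world w2, w0Rw2]
8. ~(q & p), w0   [~<>-rule on 7 via w2Rw0]
9. ~(q & p), w1   [~<>-rule on 7 via w2Rw1]
10. ~(q & p), w2   [~<>-rule on 7 via w2Rw2]
11. ~p, w0   [~&-rule on 8 (branches; this branch)]
12. ~p, w1   [~&-rule on 9 (branches; this branch)]
Accessibility: w0Rw0, w0Rw1, w0Rw2, w1Rw0, w1Rw1, w1Rw2, w2Rw0, w2Rw1, w2Rw2
Branch closes: p and ~p both at w1.
Every branch closes (one shown): valid in S5.

S5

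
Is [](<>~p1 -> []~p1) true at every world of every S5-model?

Tableau for the negation ~[](<>~p1 -> []~p1):
1. ~[](<>~p1 -> []~p1), 0
2. ~(<>~p1 -> []~p1), 1
3. <>~p1, 1
4. ~[]~p1, 1
5. ~p1, 2
6. p1, 3
Accessibility: 0R0, 0R1, 0R2, 0R3, 1R0, 1R1, 1R2, 1R3, 2R0, 2R1, 2R2, 2R3, 3R0, 3R1, 3R2, 3R3
The negation has an open branch (countermodel exists).

Not valid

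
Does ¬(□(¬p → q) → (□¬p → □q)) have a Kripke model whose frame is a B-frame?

1. ¬(□(¬p → q) → (□¬p → □q)), u
2. □(¬p → q), u
3. ¬(□¬p → □q), u
4. □¬p, u
5. ¬□q, u
6. ¬p → q, u
7. ¬p, u
8. q, u
9. ¬q, v
10. ¬p → q, v
11. ¬p, v
12. q, v
Accessibility: uRu, uRv, vRu, vRv
Branch closes: q and ¬q both at v.
Every branch closes; the branch above is one of them.

Unsatisfiable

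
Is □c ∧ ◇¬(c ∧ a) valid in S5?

No, not valid

Tableau for the negation ¬(□c ∧ ◇¬(c ∧ a)):
1. ¬(□c ∧ ◇¬(c ∧ a)), w0
2. ¬◇¬(c ∧ a), w0   [¬∧-rule on 1 (branches; this branch)]
3. c ∧ a, w0   [¬◇-rule on 2 via w0Rw0]
4. c, w0   [∧-rule on 3]
5. a, w0   [∧-rule on 3]
Accessibility: w0Rw0
The negation has an open branch (countermodel exists).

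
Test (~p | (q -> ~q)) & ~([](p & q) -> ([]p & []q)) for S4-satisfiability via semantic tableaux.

Unsatisfiable (every branch closes)

1. (~p | (q -> ~q)) & ~([](p & q) -> ([]p & []q)), 0
2. ~p | (q -> ~q), 0   [&-rule on 1]
3. ~([](p & q) -> ([]p & []q)), 0   [&-rule on 1]
4. [](p & q), 0   [~->-rule on 3]
5. ~([]p & []q), 0   [~->-rule on 3]
6. p & q, 0   [[]-rule on 4 via 0R0]
7. p, 0   [&-rule on 6]
8. q, 0   [&-rule on 6]
9. q -> ~q, 0   [|-rule on 2 (branches; this branch)]
10. ~[]q, 0   [~&-rule on 5 (branches; this branch)]
11. ~q, 0   [->-rule on 9 (branches; this branch)]
Accessibility: 0R0
Branch closes: q and ~q both at 0.
(One branch shown.) All branches close.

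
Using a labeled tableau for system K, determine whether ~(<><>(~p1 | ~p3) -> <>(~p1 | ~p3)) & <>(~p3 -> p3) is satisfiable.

Satisfiable (open branch found)

1. ~(<><>(~p1 | ~p3) -> <>(~p1 | ~p3)) & <>(~p3 -> p3), u
2. ~(<><>(~p1 | ~p3) -> <>(~p1 | ~p3)), u   [&-rule on 1]
3. <>(~p3 -> p3), u   [&-rule on 1]
4. <><>(~p1 | ~p3), u   [~->-rule on 2]
5. ~<>(~p1 | ~p3), u   [~->-rule on 2]
6. ~p3 -> p3, v   [<>-rule on 3: fresh world v, uRv]
7. ~(~p1 | ~p3), v   [~<>-rule on 5 via uRv]
8. p1, v   [~|-rule on 7]
9. p3, v   [~|-rule on 7]
10. <>(~p1 | ~p3), w   [<>-rule on 4: fresh world w, uRw]
11. ~(~p1 | ~p3), w   [~<>-rule on 5 via uRw]
12. p1, w   [~|-rule on 11]
13. p3, w   [~|-rule on 11]
14. ~p1 | ~p3, x   [<>-rule on 10: fresh world x, wRx]
15. ~p3, x   [|-rule on 14 (branches; this branch)]
Accessibility: uRv, uRw, wRx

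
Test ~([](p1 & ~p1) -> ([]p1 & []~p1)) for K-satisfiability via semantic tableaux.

Unsatisfiable (every branch closes)

1. ~([](p1 & ~p1) -> ([]p1 & []~p1)), u
2. [](p1 & ~p1), u
3. ~([]p1 & []~p1), u
4. ~[]~p1, u
5. p1, v
6. p1 & ~p1, v
7. ~p1, v
Accessibility: uRv
Branch closes: p1 and ~p1 both at v.
Every branch closes; the branch above is one of them.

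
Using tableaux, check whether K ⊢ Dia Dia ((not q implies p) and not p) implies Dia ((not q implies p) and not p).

Tableau for the negation not (Dia Dia ((not q implies p) and not p) implies Dia ((not q implies p) and not p)):
1. not (Dia Dia ((not q implies p) and not p) implies Dia ((not q implies p) and not p)), u
2. Dia Dia ((not q implies p) and not p), u
3. not Dia ((not q implies p) and not p), u
4. Dia ((not q implies p) and not p), v
5. not ((not q implies p) and not p), v
6. p, v
7. (not q implies p) and not p, w
8. not q implies p, w
9. not p, w
10. q, w
Accessibility: uRv, vRw
The negation has an open branch (countermodel exists).

No, not valid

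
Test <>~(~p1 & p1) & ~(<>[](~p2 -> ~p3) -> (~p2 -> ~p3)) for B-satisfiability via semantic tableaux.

Unsatisfiable

1. <>~(~p1 & p1) & ~(<>[](~p2 -> ~p3) -> (~p2 -> ~p3)), w0
2. <>~(~p1 & p1), w0
3. ~(<>[](~p2 -> ~p3) -> (~p2 -> ~p3)), w0
4. <>[](~p2 -> ~p3), w0
5. ~(~p2 -> ~p3), w0
6. ~p2, w0
7. p3, w0
8. ~(~p1 & p1), w1
9. ~p1, w1
10. [](~p2 -> ~p3), w2
11. ~p2 -> ~p3, w0
12. ~p2 -> ~p3, w2
13. ~p3, w0
Accessibility: w0Rw0, w0Rw1, w0Rw2, w1Rw0, w1Rw1, w2Rw0, w2Rw2
Branch closes: p3 and ~p3 both at w0.
All branches of the tableau close; one closing branch shown above.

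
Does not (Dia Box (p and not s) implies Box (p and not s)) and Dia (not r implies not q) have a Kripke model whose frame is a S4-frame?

1. not (Dia Box (p and not s) implies Box (p and not s)) and Dia (not r implies not q), u
2. not (Dia Box (p and not s) implies Box (p and not s)), u
3. Dia (not r implies not q), u
4. Dia Box (p and not s), u
5. not Box (p and not s), u
6. not r implies not q, v
7. not q, v
8. Box (p and not s), w
9. p and not s, w
10. p, w
11. not s, w
12. not (p and not s), x
13. s, x
Accessibility: uRu, uRv, uRw, uRx, vRv, wRw, xRx

Yes, satisfiable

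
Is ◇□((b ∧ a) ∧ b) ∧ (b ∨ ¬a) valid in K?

Tableau for the negation ¬(◇□((b ∧ a) ∧ b) ∧ (b ∨ ¬a)):
1. ¬(◇□((b ∧ a) ∧ b) ∧ (b ∨ ¬a)), 0
2. ¬(b ∨ ¬a), 0   [¬∧-rule on 1 (branches; this branch)]
3. ¬b, 0   [¬∨-rule on 2]
4. a, 0   [¬∨-rule on 2]
The negation has an open branch (countermodel exists).

Invalid (countermodel exists)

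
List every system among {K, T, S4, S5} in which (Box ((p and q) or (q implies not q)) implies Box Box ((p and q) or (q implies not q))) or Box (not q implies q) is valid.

S4, S5

T-tableau for the negation not ((Box ((p and q) or (q implies not q)) implies Box Box ((p and q) or (q implies not q))) or Box (not q implies q)):
1. not ((Box ((p and q) or (q implies not q)) implies Box Box ((p and q) or (q implies not q))) or Box (not q implies q)), u
2. not (Box ((p and q) or (q implies not q)) implies Box Box ((p and q) or (q implies not q))), u
3. not Box (not q implies q), u
4. Box ((p and q) or (q implies not q)), u
5. not Box Box ((p and q) or (q implies not q)), u
6. (p and q) or (q implies not q), u
7. q implies not q, u
8. not q, u
9. not (not q implies q), v
10. not q, v
11. (p and q) or (q implies not q), v
12. q implies not q, v
13. not Box ((p and q) or (q implies not q)), w
14. (p and q) or (q implies not q), w
15. q implies not q, w
16. not q, w
17. not ((p and q) or (q implies not q)), x
18. not (p and q), x
19. not (q implies not q), x
20. q, x
21. not p, x
Accessibility: uRu, uRv, uRw, vRv, wRw, wRx, xRx
Complete open branch: countermodel on a T-frame, so not valid in T, nor in K (the same frame is also a K-frame).
S4-tableau for the negation not ((Box ((p and q) or (q implies not q)) implies Box Box ((p and q) or (q implies not q))) or Box (not q implies q)):
1. not ((Box ((p and q) or (q implies not q)) implies Box Box ((p and q) or (q implies not q))) or Box (not q implies q)), u
2. not (Box ((p and q) or (q implies not q)) implies Box Box ((p and q) or (q implies not q))), u
3. not Box (not q implies q), u
4. Box ((p and q) or (q implies not q)), u
5. not Box Box ((p and q) or (q implies not q)), u
6. (p and q) or (q implies not q), u
7. q implies not q, u
8. not q, u
9. not (not q implies q), v
10. not q, v
11. (p and q) or (q implies not q), v
12. q implies not q, v
13. not Box ((p and q) or (q implies not q)), w
14. (p and q) or (q implies not q), w
15. q implies not q, w
16. not q, w
17. not ((p and q) or (q implies not q)), x
18. not (p and q), x
19. not (q implies not q), x
20. q, x
21. (p and q) or (q implies not q), x
22. not p, x
23. q implies not q, x
24. not q, x
Accessibility: uRu, uRv, uRw, uRx, vRv, wRw, wRx, xRx
Branch closes: q and not q both at x.
Every branch closes (one shown): valid in S4, hence also in S5 (every theorem of S4 is a theorem of S5).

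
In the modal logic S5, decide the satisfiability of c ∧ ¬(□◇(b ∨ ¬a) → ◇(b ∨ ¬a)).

No, unsatisfiable

1. c ∧ ¬(□◇(b ∨ ¬a) → ◇(b ∨ ¬a)), u
2. c, u
3. ¬(□◇(b ∨ ¬a) → ◇(b ∨ ¬a)), u
4. □◇(b ∨ ¬a), u
5. ¬◇(b ∨ ¬a), u
6. ◇(b ∨ ¬a), u
7. ¬(b ∨ ¬a), u
8. ¬b, u
9. a, u
10. b ∨ ¬a, v
11. ◇(b ∨ ¬a), v
12. ¬(b ∨ ¬a), v
13. ¬b, v
14. a, v
15. ¬a, v
Accessibility: uRu, uRv, vRu, vRv
Branch closes: a and ¬a both at v.
All branches of the tableau close; one closing branch shown above.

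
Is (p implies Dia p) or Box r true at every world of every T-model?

Tableau for the negation not ((p implies Dia p) or Box r):
1. not ((p implies Dia p) or Box r), 0
2. not (p implies Dia p), 0   [neg-or-rule on 1]
3. not Box r, 0   [neg-or-rule on 1]
4. p, 0   [neg-implies-rule on 2]
5. not Dia p, 0   [neg-implies-rule on 2]
6. not p, 0   [neg-Dia-rule on 5 via 0R0]
Accessibility: 0R0
Branch closes: p and not p both at 0.
All branches of the negation close; one closing branch shown above.

Valid in T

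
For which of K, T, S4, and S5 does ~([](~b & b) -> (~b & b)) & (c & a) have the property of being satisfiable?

T-tableau for the formula:
1. ~([](~b & b) -> (~b & b)) & (c & a), 0
2. ~([](~b & b) -> (~b & b)), 0
3. c & a, 0
4. [](~b & b), 0
5. ~(~b & b), 0
6. c, 0
7. a, 0
8. ~b & b, 0
9. ~b, 0
10. b, 0
Accessibility: 0R0
Branch closes: b and ~b both at 0.
Every branch closes (one shown): unsatisfiable in T, hence also in S4, S5 (every S4/S5-frame is a T-frame).
K-tableau for the formula:
1. ~([](~b & b) -> (~b & b)) & (c & a), 0
2. ~([](~b & b) -> (~b & b)), 0
3. c & a, 0
4. [](~b & b), 0
5. ~(~b & b), 0
6. c, 0
7. a, 0
8. ~b, 0
Complete open branch: satisfiable in K.

K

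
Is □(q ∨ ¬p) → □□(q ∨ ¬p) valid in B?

Tableau for the negation ¬(□(q ∨ ¬p) → □□(q ∨ ¬p)):
1. ¬(□(q ∨ ¬p) → □□(q ∨ ¬p)), u
2. □(q ∨ ¬p), u   [¬→-rule on 1]
3. ¬□□(q ∨ ¬p), u   [¬→-rule on 1]
4. q ∨ ¬p, u   [□-rule on 2 via uRu]
5. ¬p, u   [∨-rule on 4 (branches; this branch)]
6. ¬□(q ∨ ¬p), v   [¬□-rule on 3: fresh world v, uRv]
7. q ∨ ¬p, v   [□-rule on 2 via uRv]
8. ¬p, v   [∨-rule on 7 (branches; this branch)]
9. ¬(q ∨ ¬p), w   [¬□-rule on 6: fresh world w, vRw]
10. ¬q, w   [¬∨-rule on 9]
11. p, w   [¬∨-rule on 9]
Accessibility: uRu, uRv, vRu, vRv, vRw, wRv, wRw
The negation has an open branch (countermodel exists).

No, not valid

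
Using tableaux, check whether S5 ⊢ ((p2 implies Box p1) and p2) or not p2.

Invalid (countermodel exists)

Tableau for the negation not (((p2 implies Box p1) and p2) or not p2):
1. not (((p2 implies Box p1) and p2) or not p2), 0
2. not ((p2 implies Box p1) and p2), 0
3. p2, 0
4. not (p2 implies Box p1), 0
5. not Box p1, 0
6. not p1, 1
Accessibility: 0R0, 0R1, 1R0, 1R1
The negation has an open branch (countermodel exists).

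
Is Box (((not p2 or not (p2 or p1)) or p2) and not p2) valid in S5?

Tableau for the negation not Box (((not p2 or not (p2 or p1)) or p2) and not p2):
1. not Box (((not p2 or not (p2 or p1)) or p2) and not p2), 0
2. not (((not p2 or not (p2 or p1)) or p2) and not p2), 1
3. p2, 1
Accessibility: 0R0, 0R1, 1R0, 1R1
The negation has an open branch (countermodel exists).

No, not valid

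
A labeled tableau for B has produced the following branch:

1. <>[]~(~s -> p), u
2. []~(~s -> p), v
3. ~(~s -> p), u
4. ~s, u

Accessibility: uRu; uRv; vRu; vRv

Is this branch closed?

Not closed

No atom appears with both signs at the same world.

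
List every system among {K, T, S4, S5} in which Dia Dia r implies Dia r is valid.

T-tableau for the negation not (Dia Dia r implies Dia r):
1. not (Dia Dia r implies Dia r), 0
2. Dia Dia r, 0   [neg-implies-rule on 1]
3. not Dia r, 0   [neg-implies-rule on 1]
4. not r, 0   [neg-Dia-rule on 3 via 0R0]
5. Dia r, 1   [Dia-rule on 2: fresh world 1, 0R1]
6. not r, 1   [neg-Dia-rule on 3 via 0R1]
7. r, 2   [Dia-rule on 5: fresh world 2, 1R2]
Accessibility: 0R0, 0R1, 1R1, 1R2, 2R2
Complete open branch: countermodel on a T-frame, so not valid in T, nor in K (the same frame is also a K-frame).
S4-tableau for the negation not (Dia Dia r implies Dia r):
1. not (Dia Dia r implies Dia r), 0
2. Dia Dia r, 0   [neg-implies-rule on 1]
3. not Dia r, 0   [neg-implies-rule on 1]
4. not r, 0   [neg-Dia-rule on 3 via 0R0]
5. Dia r, 1   [Dia-rule on 2: fresh world 1, 0R1]
6. not r, 1   [neg-Dia-rule on 3 via 0R1]
7. r, 2   [Dia-rule on 5: fresh world 2, 1R2]
8. not r, 2   [neg-Dia-rule on 3 via 0R2]
Accessibility: 0R0, 0R1, 0R2, 1R1, 1R2, 2R2
Branch closes: r and not r both at 2.
Every branch closes (one shown): valid in S4, hence also in S5 (every theorem of S4 is a theorem of S5).

S4, S5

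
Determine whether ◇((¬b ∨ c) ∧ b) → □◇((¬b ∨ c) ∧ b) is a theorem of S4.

Tableau for the negation ¬(◇((¬b ∨ c) ∧ b) → □◇((¬b ∨ c) ∧ b)):
1. ¬(◇((¬b ∨ c) ∧ b) → □◇((¬b ∨ c) ∧ b)), w0
2. ◇((¬b ∨ c) ∧ b), w0
3. ¬□◇((¬b ∨ c) ∧ b), w0
4. (¬b ∨ c) ∧ b, w1
5. ¬b ∨ c, w1
6. b, w1
7. c, w1
8. ¬◇((¬b ∨ c) ∧ b), w2
9. ¬((¬b ∨ c) ∧ b), w2
10. ¬b, w2
Accessibility: w0Rw0, w0Rw1, w0Rw2, w1Rw1, w2Rw2
The negation has an open branch (countermodel exists).

Invalid (countermodel exists)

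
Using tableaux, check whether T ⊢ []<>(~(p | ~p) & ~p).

No, not valid

Tableau for the negation ~[]<>(~(p | ~p) & ~p):
1. ~[]<>(~(p | ~p) & ~p), u
2. ~<>(~(p | ~p) & ~p), v   [~[]-rule on 1: fresh world v, uRv]
3. ~(~(p | ~p) & ~p), v   [~<>-rule on 2 via vRv]
4. p, v   [~&-rule on 3 (branches; this branch)]
Accessibility: uRu, uRv, vRv
The negation has an open branch (countermodel exists).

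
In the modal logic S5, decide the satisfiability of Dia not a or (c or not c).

1. Dia not a or (c or not c), 0
2. c or not c, 0
3. not c, 0
Accessibility: 0R0

Satisfiable (open branch found)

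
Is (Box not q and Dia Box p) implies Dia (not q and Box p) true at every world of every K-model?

Yes, valid

Tableau for the negation not ((Box not q and Dia Box p) implies Dia (not q and Box p)):
1. not ((Box not q and Dia Box p) implies Dia (not q and Box p)), u
2. Box not q and Dia Box p, u
3. not Dia (not q and Box p), u
4. Box not q, u
5. Dia Box p, u
6. Box p, v
7. not (not q and Box p), v
8. not q, v
9. not Box p, v
10. not p, w
11. p, w
Accessibility: uRv, vRw
Branch closes: p and not p both at w.
Every branch of the negation's tableau closes; the branch above is one of them.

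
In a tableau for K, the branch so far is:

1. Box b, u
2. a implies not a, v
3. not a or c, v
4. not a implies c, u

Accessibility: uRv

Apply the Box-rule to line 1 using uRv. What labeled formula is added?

b, v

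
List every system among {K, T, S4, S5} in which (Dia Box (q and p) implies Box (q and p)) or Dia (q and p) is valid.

T, S4, S5

T-tableau for the negation not ((Dia Box (q and p) implies Box (q and p)) or Dia (q and p)):
1. not ((Dia Box (q and p) implies Box (q and p)) or Dia (q and p)), 0
2. not (Dia Box (q and p) implies Box (q and p)), 0
3. not Dia (q and p), 0
4. Dia Box (q and p), 0
5. not Box (q and p), 0
6. not (q and p), 0
7. not p, 0
8. Box (q and p), 1
9. not (q and p), 1
10. q and p, 1
11. q, 1
12. p, 1
13. not p, 1
Accessibility: 0R0, 0R1, 1R1
Branch closes: p and not p both at 1.
Every branch closes (one shown): valid in T, hence also in S4, S5 (every theorem of T is a theorem of S4 and S5).
K-tableau for the negation not ((Dia Box (q and p) implies Box (q and p)) or Dia (q and p)):
1. not ((Dia Box (q and p) implies Box (q and p)) or Dia (q and p)), 0
2. not (Dia Box (q and p) implies Box (q and p)), 0
3. not Dia (q and p), 0
4. Dia Box (q and p), 0
5. not Box (q and p), 0
6. Box (q and p), 1
7. not (q and p), 1
8. not p, 1
9. not (q and p), 2
10. not p, 2
Accessibility: 0R1, 0R2
Complete open branch: countermodel on a K-frame, so not valid in K.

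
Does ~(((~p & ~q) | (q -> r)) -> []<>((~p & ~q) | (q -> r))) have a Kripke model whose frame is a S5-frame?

Unsatisfiable

1. ~(((~p & ~q) | (q -> r)) -> []<>((~p & ~q) | (q -> r))), w0
2. (~p & ~q) | (q -> r), w0
3. ~[]<>((~p & ~q) | (q -> r)), w0
4. q -> r, w0
5. r, w0
6. ~<>((~p & ~q) | (q -> r)), w1
7. ~((~p & ~q) | (q -> r)), w0
8. ~(~p & ~q), w0
9. ~(q -> r), w0
10. q, w0
11. ~r, w0
Accessibility: w0Rw0, w0Rw1, w1Rw0, w1Rw1
Branch closes: r and ~r both at w0.
Every branch closes; the branch above is one of them.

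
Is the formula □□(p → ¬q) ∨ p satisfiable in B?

1. □□(p → ¬q) ∨ p, w0
2. p, w0
Accessibility: w0Rw0

Satisfiable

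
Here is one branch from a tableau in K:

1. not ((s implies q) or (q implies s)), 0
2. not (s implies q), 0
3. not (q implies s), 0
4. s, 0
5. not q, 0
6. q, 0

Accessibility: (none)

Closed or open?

Both q and not q appear at 0.

Closed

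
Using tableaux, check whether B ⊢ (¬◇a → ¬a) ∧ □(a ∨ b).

Tableau for the negation ¬((¬◇a → ¬a) ∧ □(a ∨ b)):
1. ¬((¬◇a → ¬a) ∧ □(a ∨ b)), u
2. ¬□(a ∨ b), u   [¬∧-rule on 1 (branches; this branch)]
3. ¬(a ∨ b), v   [¬□-rule on 2: fresh world v, uRv]
4. ¬a, v   [¬∨-rule on 3]
5. ¬b, v   [¬∨-rule on 3]
Accessibility: uRu, uRv, vRu, vRv
The negation has an open branch (countermodel exists).

No, not valid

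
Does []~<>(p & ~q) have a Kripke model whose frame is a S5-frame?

1. []~<>(p & ~q), 0
2. ~<>(p & ~q), 0
3. ~(p & ~q), 0
4. q, 0
Accessibility: 0R0

Satisfiable (open branch found)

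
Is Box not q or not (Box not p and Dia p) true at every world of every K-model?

Valid in K

Tableau for the negation not (Box not q or not (Box not p and Dia p)):
1. not (Box not q or not (Box not p and Dia p)), 0
2. not Box not q, 0   [neg-or-rule on 1]
3. Box not p and Dia p, 0   [neg-or-rule on 1]
4. Box not p, 0   [and-rule on 3]
5. Dia p, 0   [and-rule on 3]
6. q, 1   [neg-Box-rule on 2: fresh world 1, 0R1]
7. not p, 1   [Box-rule on 4 via 0R1]
8. p, 2   [Dia-rule on 5: fresh world 2, 0R2]
9. not p, 2   [Box-rule on 4 via 0R2]
Accessibility: 0R1, 0R2
Branch closes: p and not p both at 2.
All branches of the negation close; one closing branch shown above.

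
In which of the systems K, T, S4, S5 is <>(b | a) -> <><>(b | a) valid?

T-tableau for the negation ~(<>(b | a) -> <><>(b | a)):
1. ~(<>(b | a) -> <><>(b | a)), 0
2. <>(b | a), 0
3. ~<><>(b | a), 0
4. ~<>(b | a), 0
5. ~(b | a), 0
6. ~b, 0
7. ~a, 0
8. b | a, 1
9. ~<>(b | a), 1
10. ~(b | a), 1
11. ~b, 1
12. ~a, 1
13. a, 1
Accessibility: 0R0, 0R1, 1R1
Branch closes: a and ~a both at 1.
Every branch closes (one shown): valid in T, hence also in S4, S5 (every theorem of T is a theorem of S4 and S5).
K-tableau for the negation ~(<>(b | a) -> <><>(b | a)):
1. ~(<>(b | a) -> <><>(b | a)), 0
2. <>(b | a), 0
3. ~<><>(b | a), 0
4. b | a, 1
5. ~<>(b | a), 1
6. a, 1
Accessibility: 0R1
Complete open branch: countermodel on a K-frame, so not valid in K.

T, S4, S5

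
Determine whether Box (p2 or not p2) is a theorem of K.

Yes, valid

Tableau for the negation not Box (p2 or not p2):
1. not Box (p2 or not p2), w0
2. not (p2 or not p2), w1   [neg-Box-rule on 1: fresh world w1, w0Rw1]
3. not p2, w1   [neg-or-rule on 2]
4. p2, w1   [neg-or-rule on 2]
Accessibility: w0Rw1
Branch closes: p2 and not p2 both at w1.
All branches of the negation close; one closing branch shown above.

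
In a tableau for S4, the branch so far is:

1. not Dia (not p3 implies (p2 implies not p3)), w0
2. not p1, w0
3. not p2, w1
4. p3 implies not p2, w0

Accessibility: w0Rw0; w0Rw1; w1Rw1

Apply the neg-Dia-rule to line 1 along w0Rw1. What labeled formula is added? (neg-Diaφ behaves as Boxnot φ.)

not (not p3 implies (p2 implies not p3)), w1

neg-Diaφ behaves as Boxnot φ: propagate the negated body to each accessible world.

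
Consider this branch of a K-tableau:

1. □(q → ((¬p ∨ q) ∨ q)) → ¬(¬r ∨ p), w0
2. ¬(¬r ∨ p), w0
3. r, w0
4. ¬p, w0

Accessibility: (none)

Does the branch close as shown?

There is no literal clash: for every atom and world, at most one sign appears.

Not closed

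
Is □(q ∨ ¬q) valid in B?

Tableau for the negation ¬□(q ∨ ¬q):
1. ¬□(q ∨ ¬q), u
2. ¬(q ∨ ¬q), v   [¬□-rule on 1: fresh world v, uRv]
3. ¬q, v   [¬∨-rule on 2]
4. q, v   [¬∨-rule on 2]
Accessibility: uRu, uRv, vRu, vRv
Branch closes: q and ¬q both at v.
All branches of the negation close; one closing branch shown above.

Yes, valid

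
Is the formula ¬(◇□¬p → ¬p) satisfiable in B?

1. ¬(◇□¬p → ¬p), 0
2. ◇□¬p, 0   [¬→-rule on 1]
3. p, 0   [¬→-rule on 1]
4. □¬p, 1   [◇-rule on 2: fresh world 1, 0R1]
5. ¬p, 0   [□-rule on 4 via 1R0]
Accessibility: 0R0, 0R1, 1R0, 1R1
Branch closes: p and ¬p both at 0.
(One branch shown.) All branches close.

No, unsatisfiable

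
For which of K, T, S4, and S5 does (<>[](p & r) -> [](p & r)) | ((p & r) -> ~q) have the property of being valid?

S5-tableau for the negation ~((<>[](p & r) -> [](p & r)) | ((p & r) -> ~q)):
1. ~((<>[](p & r) -> [](p & r)) | ((p & r) -> ~q)), u
2. ~(<>[](p & r) -> [](p & r)), u   [~|-rule on 1]
3. ~((p & r) -> ~q), u   [~|-rule on 1]
4. <>[](p & r), u   [~->-rule on 2]
5. ~[](p & r), u   [~->-rule on 2]
6. p & r, u   [~->-rule on 3]
7. q, u   [~->-rule on 3]
8. p, u   [&-rule on 6]
9. r, u   [&-rule on 6]
10. [](p & r), v   [<>-rule on 4: fresh world v, uRv]
11. p & r, v   [[]-rule on 10 via vRv]
12. p, v   [&-rule on 11]
13. r, v   [&-rule on 11]
14. ~(p & r), w   [~[]-rule on 5: fresh world w, uRw]
15. p & r, w   [[]-rule on 10 via vRw]
16. p, w   [&-rule on 15]
17. r, w   [&-rule on 15]
18. ~r, w   [~&-rule on 14 (branches; this branch)]
Accessibility: uRu, uRv, uRw, vRu, vRv, vRw, wRu, wRv, wRw
Branch closes: r and ~r both at w.
Every branch closes (one shown): valid in S5.
S4-tableau for the negation ~((<>[](p & r) -> [](p & r)) | ((p & r) -> ~q)):
1. ~((<>[](p & r) -> [](p & r)) | ((p & r) -> ~q)), u
2. ~(<>[](p & r) -> [](p & r)), u   [~|-rule on 1]
3. ~((p & r) -> ~q), u   [~|-rule on 1]
4. <>[](p & r), u   [~->-rule on 2]
5. ~[](p & r), u   [~->-rule on 2]
6. p & r, u   [~->-rule on 3]
7. q, u   [~->-rule on 3]
8. p, u   [&-rule on 6]
9. r, u   [&-rule on 6]
10. [](p & r), v   [<>-rule on 4: fresh world v, uRv]
11. p & r, v   [[]-rule on 10 via vRv]
12. p, v   [&-rule on 11]
13. r, v   [&-rule on 11]
14. ~(p & r), w   [~[]-rule on 5: fresh world w, uRw]
15. ~r, w   [~&-rule on 14 (branches; this branch)]
Accessibility: uRu, uRv, uRw, vRv, wRw
Complete open branch: countermodel on an S4-frame, so not valid in S4, nor in K, T (the same frame is also a K-frame and a T-frame).

S5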